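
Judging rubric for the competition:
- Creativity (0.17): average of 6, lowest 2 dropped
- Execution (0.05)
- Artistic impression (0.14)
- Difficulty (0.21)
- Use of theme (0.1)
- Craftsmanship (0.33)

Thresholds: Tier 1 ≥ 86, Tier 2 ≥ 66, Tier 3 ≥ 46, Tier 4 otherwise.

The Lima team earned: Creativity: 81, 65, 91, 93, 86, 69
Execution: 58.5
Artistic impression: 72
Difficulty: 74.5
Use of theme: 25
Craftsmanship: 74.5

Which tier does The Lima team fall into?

Creativity: drop 65, 69 → average of remaining 4 = 351/4 = 87.75
Weighted total:
  Creativity 87.75 × 0.17 = 14.9175
  Execution 58.5 × 0.05 = 2.925
  Artistic impression 72 × 0.14 = 10.08
  Difficulty 74.5 × 0.21 = 15.645
  Use of theme 25 × 0.1 = 2.5
  Craftsmanship 74.5 × 0.33 = 24.585
Sum = 70.6525
70.6525 is ≥ 66 and < 86 → Tier 2

Tier 2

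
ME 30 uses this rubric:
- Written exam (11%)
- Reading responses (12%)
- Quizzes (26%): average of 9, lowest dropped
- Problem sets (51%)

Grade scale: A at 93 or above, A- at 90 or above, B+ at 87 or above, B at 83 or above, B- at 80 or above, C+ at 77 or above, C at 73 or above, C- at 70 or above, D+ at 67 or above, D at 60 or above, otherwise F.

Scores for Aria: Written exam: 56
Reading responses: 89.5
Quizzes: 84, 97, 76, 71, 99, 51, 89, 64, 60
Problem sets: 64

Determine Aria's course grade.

C-

Quizzes: drop 51 → average of remaining 8 = 640/8 = 80
Weighted total:
  Written exam 56 × 0.11 = 6.16
  Reading responses 89.5 × 0.12 = 10.74
  Quizzes 80 × 0.26 = 20.8
  Problem sets 64 × 0.51 = 32.64
Sum = 70.34
70.34 is ≥ 70 and < 73 → C-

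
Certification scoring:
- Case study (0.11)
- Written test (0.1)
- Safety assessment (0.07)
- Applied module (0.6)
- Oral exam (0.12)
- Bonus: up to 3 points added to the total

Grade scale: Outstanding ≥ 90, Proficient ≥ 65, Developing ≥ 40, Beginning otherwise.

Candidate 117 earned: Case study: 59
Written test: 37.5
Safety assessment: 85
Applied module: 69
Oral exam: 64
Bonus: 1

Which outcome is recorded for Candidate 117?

Weighted total:
  Case study 59 × 0.11 = 6.49
  Written test 37.5 × 0.1 = 3.75
  Safety assessment 85 × 0.07 = 5.95
  Applied module 69 × 0.6 = 41.4
  Oral exam 64 × 0.12 = 7.68
Sum = 65.27
Bonus: 65.27 + 1 = 66.27
66.27 is ≥ 65 and < 90 → Proficient

Proficient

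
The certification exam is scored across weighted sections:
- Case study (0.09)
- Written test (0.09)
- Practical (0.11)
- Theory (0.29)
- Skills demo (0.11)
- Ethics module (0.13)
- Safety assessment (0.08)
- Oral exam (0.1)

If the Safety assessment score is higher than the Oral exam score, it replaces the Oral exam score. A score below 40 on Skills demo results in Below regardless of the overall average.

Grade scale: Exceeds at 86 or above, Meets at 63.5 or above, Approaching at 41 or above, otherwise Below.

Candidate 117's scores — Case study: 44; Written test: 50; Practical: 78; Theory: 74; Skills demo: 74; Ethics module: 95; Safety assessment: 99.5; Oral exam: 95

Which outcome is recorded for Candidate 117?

Meets

Safety assessment (99.5) > Oral exam (95), so Oral exam counts as 99.5.
Skills demo score 74 ≥ 40: minimum met.
Weighted total:
  Case study 44 × 0.09 = 3.96
  Written test 50 × 0.09 = 4.5
  Practical 78 × 0.11 = 8.58
  Theory 74 × 0.29 = 21.46
  Skills demo 74 × 0.11 = 8.14
  Ethics module 95 × 0.13 = 12.35
  Safety assessment 99.5 × 0.08 = 7.96
  Oral exam 99.5 × 0.1 = 9.95
Sum = 76.9
76.9 is ≥ 63.5 and < 86 → Meets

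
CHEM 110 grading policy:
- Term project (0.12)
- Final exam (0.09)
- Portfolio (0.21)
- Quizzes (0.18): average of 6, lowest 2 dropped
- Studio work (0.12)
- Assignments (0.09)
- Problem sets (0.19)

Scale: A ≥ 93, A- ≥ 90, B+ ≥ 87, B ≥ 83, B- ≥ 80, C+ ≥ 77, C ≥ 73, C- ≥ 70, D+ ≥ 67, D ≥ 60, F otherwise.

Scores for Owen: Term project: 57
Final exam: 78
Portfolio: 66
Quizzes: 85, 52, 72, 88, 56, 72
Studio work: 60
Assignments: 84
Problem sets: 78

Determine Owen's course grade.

C-

Quizzes: drop 52, 56 → average of remaining 4 = 317/4 = 79.25
Weighted total:
  Term project 57 × 0.12 = 6.84
  Final exam 78 × 0.09 = 7.02
  Portfolio 66 × 0.21 = 13.86
  Quizzes 79.25 × 0.18 = 14.265
  Studio work 60 × 0.12 = 7.2
  Assignments 84 × 0.09 = 7.56
  Problem sets 78 × 0.19 = 14.82
Sum = 71.565
71.565 is ≥ 70 and < 73 → C-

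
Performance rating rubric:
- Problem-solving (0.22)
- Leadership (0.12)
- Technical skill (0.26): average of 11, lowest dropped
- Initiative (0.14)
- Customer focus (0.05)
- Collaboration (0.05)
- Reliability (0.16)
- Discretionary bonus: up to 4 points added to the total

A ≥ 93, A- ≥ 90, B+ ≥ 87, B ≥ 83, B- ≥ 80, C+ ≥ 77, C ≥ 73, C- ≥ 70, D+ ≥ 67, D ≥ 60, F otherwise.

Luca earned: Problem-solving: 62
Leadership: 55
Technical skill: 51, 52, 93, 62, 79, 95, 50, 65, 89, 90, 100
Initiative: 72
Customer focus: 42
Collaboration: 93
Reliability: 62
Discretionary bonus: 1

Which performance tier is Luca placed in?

D+

Technical skill: drop 50 → average of remaining 10 = 776/10 = 77.6
Weighted total:
  Problem-solving 62 × 0.22 = 13.64
  Leadership 55 × 0.12 = 6.6
  Technical skill 77.6 × 0.26 = 20.176
  Initiative 72 × 0.14 = 10.08
  Customer focus 42 × 0.05 = 2.1
  Collaboration 93 × 0.05 = 4.65
  Reliability 62 × 0.16 = 9.92
Sum = 67.166
Discretionary bonus: 67.166 + 1 = 68.166
68.166 is ≥ 67 and < 70 → D+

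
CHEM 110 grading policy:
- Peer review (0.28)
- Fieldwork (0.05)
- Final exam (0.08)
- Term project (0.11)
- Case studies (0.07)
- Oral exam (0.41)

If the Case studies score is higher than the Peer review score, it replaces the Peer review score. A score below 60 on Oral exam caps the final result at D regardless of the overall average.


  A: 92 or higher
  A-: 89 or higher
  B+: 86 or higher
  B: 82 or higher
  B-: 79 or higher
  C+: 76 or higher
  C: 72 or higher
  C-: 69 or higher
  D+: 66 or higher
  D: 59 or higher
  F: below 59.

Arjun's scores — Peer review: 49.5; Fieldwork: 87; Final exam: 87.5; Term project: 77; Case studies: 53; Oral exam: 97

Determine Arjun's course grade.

Case studies (53) > Peer review (49.5), so Peer review counts as 53.
Oral exam score 97 ≥ 60: minimum met.
Weighted total:
  Peer review 53 × 0.28 = 14.84
  Fieldwork 87 × 0.05 = 4.35
  Final exam 87.5 × 0.08 = 7
  Term project 77 × 0.11 = 8.47
  Case studies 53 × 0.07 = 3.71
  Oral exam 97 × 0.41 = 39.77
Sum = 78.14
78.14 is ≥ 76 and < 79 → C+

C+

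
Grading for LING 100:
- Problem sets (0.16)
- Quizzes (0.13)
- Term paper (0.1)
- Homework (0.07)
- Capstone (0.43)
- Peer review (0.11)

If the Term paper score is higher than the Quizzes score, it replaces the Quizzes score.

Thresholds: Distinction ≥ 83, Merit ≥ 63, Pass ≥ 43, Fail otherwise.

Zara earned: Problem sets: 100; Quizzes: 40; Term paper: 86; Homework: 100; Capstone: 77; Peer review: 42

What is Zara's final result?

Term paper (86) > Quizzes (40), so Quizzes counts as 86.
Weighted total:
  Problem sets 100 × 0.16 = 16
  Quizzes 86 × 0.13 = 11.18
  Term paper 86 × 0.1 = 8.6
  Homework 100 × 0.07 = 7
  Capstone 77 × 0.43 = 33.11
  Peer review 42 × 0.11 = 4.62
Sum = 80.51
80.51 is ≥ 63 and < 83 → Merit

Merit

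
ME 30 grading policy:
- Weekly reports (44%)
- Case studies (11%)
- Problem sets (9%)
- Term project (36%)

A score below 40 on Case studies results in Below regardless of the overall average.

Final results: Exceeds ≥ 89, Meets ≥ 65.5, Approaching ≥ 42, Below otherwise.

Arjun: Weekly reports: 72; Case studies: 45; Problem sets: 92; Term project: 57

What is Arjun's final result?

Approaching

Case studies score 45 ≥ 40: minimum met.
Weighted total:
  Weekly reports 72 × 0.44 = 31.68
  Case studies 45 × 0.11 = 4.95
  Problem sets 92 × 0.09 = 8.28
  Term project 57 × 0.36 = 20.52
Sum = 65.43
65.43 is ≥ 42 and < 65.5 → Approaching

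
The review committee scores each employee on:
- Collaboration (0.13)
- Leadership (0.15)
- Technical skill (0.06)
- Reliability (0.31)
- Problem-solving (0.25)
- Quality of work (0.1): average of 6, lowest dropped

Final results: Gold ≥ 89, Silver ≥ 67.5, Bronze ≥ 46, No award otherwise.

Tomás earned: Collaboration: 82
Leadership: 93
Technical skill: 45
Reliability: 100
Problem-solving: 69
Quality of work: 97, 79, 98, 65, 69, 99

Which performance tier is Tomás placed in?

Silver

Quality of work: drop 65 → average of remaining 5 = 442/5 = 88.4
Weighted total:
  Collaboration 82 × 0.13 = 10.66
  Leadership 93 × 0.15 = 13.95
  Technical skill 45 × 0.06 = 2.7
  Reliability 100 × 0.31 = 31
  Problem-solving 69 × 0.25 = 17.25
  Quality of work 88.4 × 0.1 = 8.84
Sum = 84.4
84.4 is ≥ 67.5 and < 89 → Silver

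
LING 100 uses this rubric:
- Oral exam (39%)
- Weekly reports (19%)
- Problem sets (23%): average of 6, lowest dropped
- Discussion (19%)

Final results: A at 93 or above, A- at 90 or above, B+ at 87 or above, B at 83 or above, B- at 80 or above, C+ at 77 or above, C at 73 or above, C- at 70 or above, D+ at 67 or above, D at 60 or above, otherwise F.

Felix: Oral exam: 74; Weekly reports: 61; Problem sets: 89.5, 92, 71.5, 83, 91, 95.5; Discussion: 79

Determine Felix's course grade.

C

Problem sets: drop 71.5 → average of remaining 5 = 451/5 = 90.2
Weighted total:
  Oral exam 74 × 0.39 = 28.86
  Weekly reports 61 × 0.19 = 11.59
  Problem sets 90.2 × 0.23 = 20.746
  Discussion 79 × 0.19 = 15.01
Sum = 76.206
76.206 is ≥ 73 and < 77 → C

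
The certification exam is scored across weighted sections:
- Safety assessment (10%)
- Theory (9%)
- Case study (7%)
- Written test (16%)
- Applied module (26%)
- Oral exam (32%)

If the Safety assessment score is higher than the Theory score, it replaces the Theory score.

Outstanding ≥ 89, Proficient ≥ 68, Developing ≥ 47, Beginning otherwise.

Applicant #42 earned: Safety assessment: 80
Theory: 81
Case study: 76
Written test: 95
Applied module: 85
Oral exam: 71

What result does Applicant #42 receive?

Safety assessment (80) ≤ Theory (81), so Theory stays at 81.
Weighted total:
  Safety assessment 80 × 0.1 = 8
  Theory 81 × 0.09 = 7.29
  Case study 76 × 0.07 = 5.32
  Written test 95 × 0.16 = 15.2
  Applied module 85 × 0.26 = 22.1
  Oral exam 71 × 0.32 = 22.72
Sum = 80.63
80.63 is ≥ 68 and < 89 → Proficient

Proficient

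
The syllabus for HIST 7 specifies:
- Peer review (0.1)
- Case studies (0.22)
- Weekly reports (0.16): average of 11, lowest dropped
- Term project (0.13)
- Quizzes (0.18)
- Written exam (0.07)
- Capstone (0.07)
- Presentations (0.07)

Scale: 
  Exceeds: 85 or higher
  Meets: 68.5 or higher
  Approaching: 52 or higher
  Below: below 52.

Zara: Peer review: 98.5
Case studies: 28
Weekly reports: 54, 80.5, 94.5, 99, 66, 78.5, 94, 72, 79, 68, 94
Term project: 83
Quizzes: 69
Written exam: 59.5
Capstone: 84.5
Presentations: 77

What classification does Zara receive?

Weekly reports: drop 54 → average of remaining 10 = 825.5/10 = 82.55
Weighted total:
  Peer review 98.5 × 0.1 = 9.85
  Case studies 28 × 0.22 = 6.16
  Weekly reports 82.55 × 0.16 = 13.208
  Term project 83 × 0.13 = 10.79
  Quizzes 69 × 0.18 = 12.42
  Written exam 59.5 × 0.07 = 4.165
  Capstone 84.5 × 0.07 = 5.915
  Presentations 77 × 0.07 = 5.39
Sum = 67.898
67.898 is ≥ 52 and < 68.5 → Approaching

Approaching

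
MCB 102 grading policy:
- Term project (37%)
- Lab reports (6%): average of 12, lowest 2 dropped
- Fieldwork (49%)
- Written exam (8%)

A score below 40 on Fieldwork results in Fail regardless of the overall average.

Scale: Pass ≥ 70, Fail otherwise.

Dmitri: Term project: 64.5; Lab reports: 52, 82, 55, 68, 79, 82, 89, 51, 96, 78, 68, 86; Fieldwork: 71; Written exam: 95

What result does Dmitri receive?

Pass

Lab reports: drop 51, 52 → average of remaining 10 = 783/10 = 78.3
Fieldwork score 71 ≥ 40: minimum met.
Weighted total:
  Term project 64.5 × 0.37 = 23.865
  Lab reports 78.3 × 0.06 = 4.698
  Fieldwork 71 × 0.49 = 34.79
  Written exam 95 × 0.08 = 7.6
Sum = 70.953
70.953 ≥ 70 → Pass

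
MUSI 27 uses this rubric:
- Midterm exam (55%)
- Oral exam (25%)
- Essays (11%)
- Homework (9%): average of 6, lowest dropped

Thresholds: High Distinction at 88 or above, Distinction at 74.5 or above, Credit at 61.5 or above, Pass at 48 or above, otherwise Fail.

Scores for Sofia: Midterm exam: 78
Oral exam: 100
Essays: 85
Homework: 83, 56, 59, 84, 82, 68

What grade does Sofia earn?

Homework: drop 56 → average of remaining 5 = 376/5 = 75.2
Weighted total:
  Midterm exam 78 × 0.55 = 42.9
  Oral exam 100 × 0.25 = 25
  Essays 85 × 0.11 = 9.35
  Homework 75.2 × 0.09 = 6.768
Sum = 84.018
84.018 is ≥ 74.5 and < 88 → Distinction

Distinction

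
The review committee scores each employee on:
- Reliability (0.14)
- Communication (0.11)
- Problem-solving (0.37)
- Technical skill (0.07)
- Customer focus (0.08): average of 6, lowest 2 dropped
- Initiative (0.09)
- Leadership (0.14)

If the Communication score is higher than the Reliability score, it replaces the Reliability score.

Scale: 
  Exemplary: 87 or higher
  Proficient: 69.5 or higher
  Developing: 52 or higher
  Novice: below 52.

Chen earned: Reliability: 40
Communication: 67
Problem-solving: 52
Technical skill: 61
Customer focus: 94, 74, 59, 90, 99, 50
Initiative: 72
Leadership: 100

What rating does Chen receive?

Customer focus: drop 50, 59 → average of remaining 4 = 357/4 = 89.25
Communication (67) > Reliability (40), so Reliability counts as 67.
Weighted total:
  Reliability 67 × 0.14 = 9.38
  Communication 67 × 0.11 = 7.37
  Problem-solving 52 × 0.37 = 19.24
  Technical skill 61 × 0.07 = 4.27
  Customer focus 89.25 × 0.08 = 7.14
  Initiative 72 × 0.09 = 6.48
  Leadership 100 × 0.14 = 14
Sum = 67.88
67.88 is ≥ 52 and < 69.5 → Developing

Developing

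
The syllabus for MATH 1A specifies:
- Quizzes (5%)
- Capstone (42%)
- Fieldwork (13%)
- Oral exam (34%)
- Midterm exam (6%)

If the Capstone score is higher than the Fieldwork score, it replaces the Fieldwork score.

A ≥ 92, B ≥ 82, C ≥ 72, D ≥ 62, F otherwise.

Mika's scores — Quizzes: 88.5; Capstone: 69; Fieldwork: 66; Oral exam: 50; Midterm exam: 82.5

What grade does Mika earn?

D

Capstone (69) > Fieldwork (66), so Fieldwork counts as 69.
Weighted total:
  Quizzes 88.5 × 0.05 = 4.425
  Capstone 69 × 0.42 = 28.98
  Fieldwork 69 × 0.13 = 8.97
  Oral exam 50 × 0.34 = 17
  Midterm exam 82.5 × 0.06 = 4.95
Sum = 64.325
64.325 is ≥ 62 and < 72 → D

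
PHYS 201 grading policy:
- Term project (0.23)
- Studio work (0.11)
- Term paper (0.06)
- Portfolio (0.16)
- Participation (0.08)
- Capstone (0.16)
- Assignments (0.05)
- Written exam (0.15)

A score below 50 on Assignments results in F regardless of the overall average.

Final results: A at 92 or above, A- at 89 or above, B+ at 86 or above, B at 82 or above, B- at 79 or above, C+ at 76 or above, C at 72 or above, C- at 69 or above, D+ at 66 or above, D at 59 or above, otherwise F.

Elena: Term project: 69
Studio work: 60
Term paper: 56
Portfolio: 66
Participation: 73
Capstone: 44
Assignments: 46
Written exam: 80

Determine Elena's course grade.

F

Assignments score 46 < 50: minimum not met.
Weighted total:
  Term project 69 × 0.23 = 15.87
  Studio work 60 × 0.11 = 6.6
  Term paper 56 × 0.06 = 3.36
  Portfolio 66 × 0.16 = 10.56
  Participation 73 × 0.08 = 5.84
  Capstone 44 × 0.16 = 7.04
  Assignments 46 × 0.05 = 2.3
  Written exam 80 × 0.15 = 12
Sum = 63.57
Because the Assignments minimum was not met, the result is F.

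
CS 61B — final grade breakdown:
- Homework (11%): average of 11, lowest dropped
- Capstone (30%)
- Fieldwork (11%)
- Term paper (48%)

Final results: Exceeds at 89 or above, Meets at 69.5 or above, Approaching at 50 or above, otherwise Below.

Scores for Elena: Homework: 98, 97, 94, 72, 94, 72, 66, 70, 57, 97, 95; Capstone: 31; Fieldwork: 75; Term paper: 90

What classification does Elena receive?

Meets

Homework: drop 57 → average of remaining 10 = 855/10 = 85.5
Weighted total:
  Homework 85.5 × 0.11 = 9.405
  Capstone 31 × 0.3 = 9.3
  Fieldwork 75 × 0.11 = 8.25
  Term paper 90 × 0.48 = 43.2
Sum = 70.155
70.155 is ≥ 69.5 and < 89 → Meets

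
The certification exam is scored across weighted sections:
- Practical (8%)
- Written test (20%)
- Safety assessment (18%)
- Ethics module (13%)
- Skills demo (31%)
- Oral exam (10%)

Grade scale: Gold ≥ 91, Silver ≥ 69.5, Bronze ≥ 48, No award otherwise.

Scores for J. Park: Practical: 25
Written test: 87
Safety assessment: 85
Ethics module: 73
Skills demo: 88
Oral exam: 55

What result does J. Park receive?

Weighted total:
  Practical 25 × 0.08 = 2
  Written test 87 × 0.2 = 17.4
  Safety assessment 85 × 0.18 = 15.3
  Ethics module 73 × 0.13 = 9.49
  Skills demo 88 × 0.31 = 27.28
  Oral exam 55 × 0.1 = 5.5
Sum = 76.97
76.97 is ≥ 69.5 and < 91 → Silver

Silver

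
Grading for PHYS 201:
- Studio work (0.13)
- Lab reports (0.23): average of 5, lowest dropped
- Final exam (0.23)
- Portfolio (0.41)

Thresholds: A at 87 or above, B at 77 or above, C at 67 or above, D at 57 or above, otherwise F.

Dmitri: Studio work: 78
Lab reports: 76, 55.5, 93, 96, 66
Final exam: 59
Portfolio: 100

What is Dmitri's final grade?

B

Lab reports: drop 55.5 → average of remaining 4 = 331/4 = 82.75
Weighted total:
  Studio work 78 × 0.13 = 10.14
  Lab reports 82.75 × 0.23 = 19.0325
  Final exam 59 × 0.23 = 13.57
  Portfolio 100 × 0.41 = 41
Sum = 83.7425
83.7425 is ≥ 77 and < 87 → B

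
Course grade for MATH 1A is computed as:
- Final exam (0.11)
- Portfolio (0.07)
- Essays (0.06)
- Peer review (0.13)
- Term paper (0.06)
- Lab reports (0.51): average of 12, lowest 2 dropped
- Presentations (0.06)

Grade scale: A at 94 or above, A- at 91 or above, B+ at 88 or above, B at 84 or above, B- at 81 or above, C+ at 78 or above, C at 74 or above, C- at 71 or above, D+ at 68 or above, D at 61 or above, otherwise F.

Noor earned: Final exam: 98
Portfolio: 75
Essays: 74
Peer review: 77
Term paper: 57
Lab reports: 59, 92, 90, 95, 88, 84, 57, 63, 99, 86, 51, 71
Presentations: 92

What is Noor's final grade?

B-

Lab reports: drop 51, 57 → average of remaining 10 = 827/10 = 82.7
Weighted total:
  Final exam 98 × 0.11 = 10.78
  Portfolio 75 × 0.07 = 5.25
  Essays 74 × 0.06 = 4.44
  Peer review 77 × 0.13 = 10.01
  Term paper 57 × 0.06 = 3.42
  Lab reports 82.7 × 0.51 = 42.177
  Presentations 92 × 0.06 = 5.52
Sum = 81.597
81.597 is ≥ 81 and < 84 → B-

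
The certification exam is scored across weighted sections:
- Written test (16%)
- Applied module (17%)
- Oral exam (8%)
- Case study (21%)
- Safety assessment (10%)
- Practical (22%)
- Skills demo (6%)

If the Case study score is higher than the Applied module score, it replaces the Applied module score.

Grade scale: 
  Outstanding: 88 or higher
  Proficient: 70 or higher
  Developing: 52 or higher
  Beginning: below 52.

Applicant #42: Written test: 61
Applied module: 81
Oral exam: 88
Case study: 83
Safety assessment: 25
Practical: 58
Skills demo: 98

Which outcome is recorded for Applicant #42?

Case study (83) > Applied module (81), so Applied module counts as 83.
Weighted total:
  Written test 61 × 0.16 = 9.76
  Applied module 83 × 0.17 = 14.11
  Oral exam 88 × 0.08 = 7.04
  Case study 83 × 0.21 = 17.43
  Safety assessment 25 × 0.1 = 2.5
  Practical 58 × 0.22 = 12.76
  Skills demo 98 × 0.06 = 5.88
Sum = 69.48
69.48 is ≥ 52 and < 70 → Developing

Developing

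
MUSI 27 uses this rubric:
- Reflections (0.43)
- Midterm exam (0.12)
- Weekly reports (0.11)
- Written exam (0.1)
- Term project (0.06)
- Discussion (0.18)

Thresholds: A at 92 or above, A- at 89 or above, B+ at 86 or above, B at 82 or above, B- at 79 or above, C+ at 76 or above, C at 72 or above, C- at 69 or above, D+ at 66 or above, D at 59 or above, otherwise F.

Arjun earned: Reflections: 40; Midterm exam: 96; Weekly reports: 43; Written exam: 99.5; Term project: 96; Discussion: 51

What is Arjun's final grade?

Weighted total:
  Reflections 40 × 0.43 = 17.2
  Midterm exam 96 × 0.12 = 11.52
  Weekly reports 43 × 0.11 = 4.73
  Written exam 99.5 × 0.1 = 9.95
  Term project 96 × 0.06 = 5.76
  Discussion 51 × 0.18 = 9.18
Sum = 58.34
58.34 < 59 → F

F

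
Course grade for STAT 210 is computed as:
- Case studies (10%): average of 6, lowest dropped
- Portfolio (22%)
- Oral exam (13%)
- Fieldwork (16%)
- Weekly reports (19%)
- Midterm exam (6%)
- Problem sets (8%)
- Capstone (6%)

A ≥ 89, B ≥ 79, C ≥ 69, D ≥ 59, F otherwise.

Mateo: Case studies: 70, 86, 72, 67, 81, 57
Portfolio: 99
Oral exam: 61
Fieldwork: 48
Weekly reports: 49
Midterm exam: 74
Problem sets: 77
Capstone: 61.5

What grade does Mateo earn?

D

Case studies: drop 57 → average of remaining 5 = 376/5 = 75.2
Weighted total:
  Case studies 75.2 × 0.1 = 7.52
  Portfolio 99 × 0.22 = 21.78
  Oral exam 61 × 0.13 = 7.93
  Fieldwork 48 × 0.16 = 7.68
  Weekly reports 49 × 0.19 = 9.31
  Midterm exam 74 × 0.06 = 4.44
  Problem sets 77 × 0.08 = 6.16
  Capstone 61.5 × 0.06 = 3.69
Sum = 68.51
68.51 is ≥ 59 and < 69 → D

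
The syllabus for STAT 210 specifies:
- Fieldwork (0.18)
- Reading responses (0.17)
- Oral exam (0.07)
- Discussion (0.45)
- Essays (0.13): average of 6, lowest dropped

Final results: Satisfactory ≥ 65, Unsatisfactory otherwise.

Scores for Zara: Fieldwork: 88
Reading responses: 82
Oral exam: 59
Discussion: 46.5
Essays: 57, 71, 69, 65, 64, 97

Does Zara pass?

Essays: drop 57 → average of remaining 5 = 366/5 = 73.2
Weighted total:
  Fieldwork 88 × 0.18 = 15.84
  Reading responses 82 × 0.17 = 13.94
  Oral exam 59 × 0.07 = 4.13
  Discussion 46.5 × 0.45 = 20.925
  Essays 73.2 × 0.13 = 9.516
Sum = 64.351
64.351 < 65 → Unsatisfactory

Unsatisfactory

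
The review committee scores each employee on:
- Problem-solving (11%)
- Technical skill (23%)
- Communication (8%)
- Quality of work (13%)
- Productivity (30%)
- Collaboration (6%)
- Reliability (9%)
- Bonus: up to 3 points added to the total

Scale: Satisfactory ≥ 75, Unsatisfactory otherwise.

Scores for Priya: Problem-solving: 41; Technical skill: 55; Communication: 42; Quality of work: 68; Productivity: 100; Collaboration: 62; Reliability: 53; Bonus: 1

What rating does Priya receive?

Unsatisfactory

Weighted total:
  Problem-solving 41 × 0.11 = 4.51
  Technical skill 55 × 0.23 = 12.65
  Communication 42 × 0.08 = 3.36
  Quality of work 68 × 0.13 = 8.84
  Productivity 100 × 0.3 = 30
  Collaboration 62 × 0.06 = 3.72
  Reliability 53 × 0.09 = 4.77
Sum = 67.85
Bonus: 67.85 + 1 = 68.85
68.85 < 75 → Unsatisfactory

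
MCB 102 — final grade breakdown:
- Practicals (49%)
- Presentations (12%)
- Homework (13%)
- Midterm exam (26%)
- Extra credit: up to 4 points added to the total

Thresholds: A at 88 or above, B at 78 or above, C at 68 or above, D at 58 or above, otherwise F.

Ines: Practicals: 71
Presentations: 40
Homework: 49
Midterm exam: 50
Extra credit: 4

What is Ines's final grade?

Weighted total:
  Practicals 71 × 0.49 = 34.79
  Presentations 40 × 0.12 = 4.8
  Homework 49 × 0.13 = 6.37
  Midterm exam 50 × 0.26 = 13
Sum = 58.96
Extra credit: 58.96 + 4 = 62.96
62.96 is ≥ 58 and < 68 → D

D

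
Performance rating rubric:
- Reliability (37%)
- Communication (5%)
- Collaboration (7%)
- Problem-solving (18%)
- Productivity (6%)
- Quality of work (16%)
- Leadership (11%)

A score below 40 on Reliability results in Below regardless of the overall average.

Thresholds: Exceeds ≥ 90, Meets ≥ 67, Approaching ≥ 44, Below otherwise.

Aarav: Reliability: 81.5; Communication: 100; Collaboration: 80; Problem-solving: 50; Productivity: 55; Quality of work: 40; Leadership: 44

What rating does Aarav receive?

Approaching

Reliability score 81.5 ≥ 40: minimum met.
Weighted total:
  Reliability 81.5 × 0.37 = 30.155
  Communication 100 × 0.05 = 5
  Collaboration 80 × 0.07 = 5.6
  Problem-solving 50 × 0.18 = 9
  Productivity 55 × 0.06 = 3.3
  Quality of work 40 × 0.16 = 6.4
  Leadership 44 × 0.11 = 4.84
Sum = 64.295
64.295 is ≥ 44 and < 67 → Approaching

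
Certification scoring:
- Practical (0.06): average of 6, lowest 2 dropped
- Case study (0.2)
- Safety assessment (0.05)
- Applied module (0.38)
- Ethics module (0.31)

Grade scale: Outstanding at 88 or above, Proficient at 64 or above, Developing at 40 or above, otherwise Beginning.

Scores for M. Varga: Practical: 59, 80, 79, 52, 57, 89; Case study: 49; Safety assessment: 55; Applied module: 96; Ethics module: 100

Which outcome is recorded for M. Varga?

Proficient

Practical: drop 52, 57 → average of remaining 4 = 307/4 = 76.75
Weighted total:
  Practical 76.75 × 0.06 = 4.605
  Case study 49 × 0.2 = 9.8
  Safety assessment 55 × 0.05 = 2.75
  Applied module 96 × 0.38 = 36.48
  Ethics module 100 × 0.31 = 31
Sum = 84.635
84.635 is ≥ 64 and < 88 → Proficient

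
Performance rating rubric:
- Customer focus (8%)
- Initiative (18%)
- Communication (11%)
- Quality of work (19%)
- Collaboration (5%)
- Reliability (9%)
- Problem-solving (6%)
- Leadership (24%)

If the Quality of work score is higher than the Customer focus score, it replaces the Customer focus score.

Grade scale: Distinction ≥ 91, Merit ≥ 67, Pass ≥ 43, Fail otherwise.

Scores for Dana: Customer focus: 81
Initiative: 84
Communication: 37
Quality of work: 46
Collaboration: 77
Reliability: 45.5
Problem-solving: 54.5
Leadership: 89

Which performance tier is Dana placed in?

Pass

Quality of work (46) ≤ Customer focus (81), so Customer focus stays at 81.
Weighted total:
  Customer focus 81 × 0.08 = 6.48
  Initiative 84 × 0.18 = 15.12
  Communication 37 × 0.11 = 4.07
  Quality of work 46 × 0.19 = 8.74
  Collaboration 77 × 0.05 = 3.85
  Reliability 45.5 × 0.09 = 4.095
  Problem-solving 54.5 × 0.06 = 3.27
  Leadership 89 × 0.24 = 21.36
Sum = 66.985
66.985 is ≥ 43 and < 67 → Pass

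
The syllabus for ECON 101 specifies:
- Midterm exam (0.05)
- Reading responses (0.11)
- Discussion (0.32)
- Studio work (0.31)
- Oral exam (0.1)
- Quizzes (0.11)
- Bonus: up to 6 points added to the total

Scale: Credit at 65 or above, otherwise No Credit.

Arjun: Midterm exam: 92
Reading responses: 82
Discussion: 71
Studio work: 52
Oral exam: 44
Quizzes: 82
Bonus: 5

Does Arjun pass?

Credit

Weighted total:
  Midterm exam 92 × 0.05 = 4.6
  Reading responses 82 × 0.11 = 9.02
  Discussion 71 × 0.32 = 22.72
  Studio work 52 × 0.31 = 16.12
  Oral exam 44 × 0.1 = 4.4
  Quizzes 82 × 0.11 = 9.02
Sum = 65.88
Bonus: 65.88 + 5 = 70.88
70.88 ≥ 65 → Credit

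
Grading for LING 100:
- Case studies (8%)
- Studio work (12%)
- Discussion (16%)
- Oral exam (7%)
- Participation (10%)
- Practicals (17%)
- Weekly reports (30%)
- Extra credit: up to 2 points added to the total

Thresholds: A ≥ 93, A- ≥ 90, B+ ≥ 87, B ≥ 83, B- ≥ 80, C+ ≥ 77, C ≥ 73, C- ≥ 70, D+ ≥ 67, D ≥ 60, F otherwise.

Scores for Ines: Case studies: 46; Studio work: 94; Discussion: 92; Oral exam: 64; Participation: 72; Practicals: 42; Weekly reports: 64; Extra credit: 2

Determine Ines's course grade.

D+

Weighted total:
  Case studies 46 × 0.08 = 3.68
  Studio work 94 × 0.12 = 11.28
  Discussion 92 × 0.16 = 14.72
  Oral exam 64 × 0.07 = 4.48
  Participation 72 × 0.1 = 7.2
  Practicals 42 × 0.17 = 7.14
  Weekly reports 64 × 0.3 = 19.2
Sum = 67.7
Extra credit: 67.7 + 2 = 69.7
69.7 is ≥ 67 and < 70 → D+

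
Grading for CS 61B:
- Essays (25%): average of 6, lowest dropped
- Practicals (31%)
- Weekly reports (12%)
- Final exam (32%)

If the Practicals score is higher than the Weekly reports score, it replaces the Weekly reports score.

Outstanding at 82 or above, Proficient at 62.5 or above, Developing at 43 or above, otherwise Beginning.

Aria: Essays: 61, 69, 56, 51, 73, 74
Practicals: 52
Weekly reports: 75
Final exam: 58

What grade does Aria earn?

Developing

Essays: drop 51 → average of remaining 5 = 333/5 = 66.6
Practicals (52) ≤ Weekly reports (75), so Weekly reports stays at 75.
Weighted total:
  Essays 66.6 × 0.25 = 16.65
  Practicals 52 × 0.31 = 16.12
  Weekly reports 75 × 0.12 = 9
  Final exam 58 × 0.32 = 18.56
Sum = 60.33
60.33 is ≥ 43 and < 62.5 → Developing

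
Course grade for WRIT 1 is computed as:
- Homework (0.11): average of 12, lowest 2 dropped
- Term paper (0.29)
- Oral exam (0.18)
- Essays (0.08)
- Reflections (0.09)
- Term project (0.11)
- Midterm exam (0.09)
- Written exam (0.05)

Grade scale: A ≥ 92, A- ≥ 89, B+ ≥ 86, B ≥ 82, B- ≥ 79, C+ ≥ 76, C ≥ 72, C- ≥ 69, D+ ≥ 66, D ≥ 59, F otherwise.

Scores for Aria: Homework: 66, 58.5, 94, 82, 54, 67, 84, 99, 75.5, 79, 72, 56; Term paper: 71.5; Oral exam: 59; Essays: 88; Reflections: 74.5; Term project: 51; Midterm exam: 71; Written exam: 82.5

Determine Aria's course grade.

Homework: drop 54, 56 → average of remaining 10 = 777/10 = 77.7
Weighted total:
  Homework 77.7 × 0.11 = 8.547
  Term paper 71.5 × 0.29 = 20.735
  Oral exam 59 × 0.18 = 10.62
  Essays 88 × 0.08 = 7.04
  Reflections 74.5 × 0.09 = 6.705
  Term project 51 × 0.11 = 5.61
  Midterm exam 71 × 0.09 = 6.39
  Written exam 82.5 × 0.05 = 4.125
Sum = 69.772
69.772 is ≥ 69 and < 72 → C-

C-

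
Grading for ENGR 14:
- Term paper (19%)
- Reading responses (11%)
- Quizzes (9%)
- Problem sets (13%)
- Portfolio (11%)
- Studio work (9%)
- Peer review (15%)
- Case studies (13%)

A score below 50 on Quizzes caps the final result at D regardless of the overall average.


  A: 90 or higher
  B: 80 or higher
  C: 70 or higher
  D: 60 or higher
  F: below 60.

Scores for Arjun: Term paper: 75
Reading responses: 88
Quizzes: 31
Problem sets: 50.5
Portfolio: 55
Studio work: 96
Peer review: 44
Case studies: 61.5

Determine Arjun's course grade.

D

Quizzes score 31 < 50: minimum not met.
Weighted total:
  Term paper 75 × 0.19 = 14.25
  Reading responses 88 × 0.11 = 9.68
  Quizzes 31 × 0.09 = 2.79
  Problem sets 50.5 × 0.13 = 6.565
  Portfolio 55 × 0.11 = 6.05
  Studio work 96 × 0.09 = 8.64
  Peer review 44 × 0.15 = 6.6
  Case studies 61.5 × 0.13 = 7.995
Sum = 62.57
62.57 would be D; cap at D applies → D.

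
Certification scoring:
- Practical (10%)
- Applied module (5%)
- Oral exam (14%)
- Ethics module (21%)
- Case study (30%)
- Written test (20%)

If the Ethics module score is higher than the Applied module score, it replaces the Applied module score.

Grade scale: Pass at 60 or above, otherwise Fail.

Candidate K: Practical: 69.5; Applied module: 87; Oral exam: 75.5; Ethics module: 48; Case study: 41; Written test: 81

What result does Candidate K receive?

Ethics module (48) ≤ Applied module (87), so Applied module stays at 87.
Weighted total:
  Practical 69.5 × 0.1 = 6.95
  Applied module 87 × 0.05 = 4.35
  Oral exam 75.5 × 0.14 = 10.57
  Ethics module 48 × 0.21 = 10.08
  Case study 41 × 0.3 = 12.3
  Written test 81 × 0.2 = 16.2
Sum = 60.45
60.45 ≥ 60 → Pass

Pass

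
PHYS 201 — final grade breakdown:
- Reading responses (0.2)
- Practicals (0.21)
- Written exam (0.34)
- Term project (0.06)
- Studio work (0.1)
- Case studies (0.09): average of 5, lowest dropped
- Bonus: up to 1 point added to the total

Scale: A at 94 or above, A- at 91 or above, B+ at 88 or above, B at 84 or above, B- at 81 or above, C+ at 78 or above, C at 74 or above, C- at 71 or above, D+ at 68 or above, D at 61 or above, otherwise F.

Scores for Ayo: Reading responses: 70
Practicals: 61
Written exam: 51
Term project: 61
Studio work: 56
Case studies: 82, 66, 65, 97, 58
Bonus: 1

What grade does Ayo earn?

Case studies: drop 58 → average of remaining 4 = 310/4 = 77.5
Weighted total:
  Reading responses 70 × 0.2 = 14
  Practicals 61 × 0.21 = 12.81
  Written exam 51 × 0.34 = 17.34
  Term project 61 × 0.06 = 3.66
  Studio work 56 × 0.1 = 5.6
  Case studies 77.5 × 0.09 = 6.975
Sum = 60.385
Bonus: 60.385 + 1 = 61.385
61.385 is ≥ 61 and < 68 → D

D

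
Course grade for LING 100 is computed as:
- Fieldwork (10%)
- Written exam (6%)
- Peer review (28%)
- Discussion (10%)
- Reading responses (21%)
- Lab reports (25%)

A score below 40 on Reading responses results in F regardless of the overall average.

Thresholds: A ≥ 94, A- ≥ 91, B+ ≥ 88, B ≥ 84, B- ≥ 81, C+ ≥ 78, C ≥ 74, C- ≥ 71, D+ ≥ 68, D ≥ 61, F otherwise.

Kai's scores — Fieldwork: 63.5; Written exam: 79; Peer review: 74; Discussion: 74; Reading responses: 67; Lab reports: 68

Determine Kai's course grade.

Reading responses score 67 ≥ 40: minimum met.
Weighted total:
  Fieldwork 63.5 × 0.1 = 6.35
  Written exam 79 × 0.06 = 4.74
  Peer review 74 × 0.28 = 20.72
  Discussion 74 × 0.1 = 7.4
  Reading responses 67 × 0.21 = 14.07
  Lab reports 68 × 0.25 = 17
Sum = 70.28
70.28 is ≥ 68 and < 71 → D+

D+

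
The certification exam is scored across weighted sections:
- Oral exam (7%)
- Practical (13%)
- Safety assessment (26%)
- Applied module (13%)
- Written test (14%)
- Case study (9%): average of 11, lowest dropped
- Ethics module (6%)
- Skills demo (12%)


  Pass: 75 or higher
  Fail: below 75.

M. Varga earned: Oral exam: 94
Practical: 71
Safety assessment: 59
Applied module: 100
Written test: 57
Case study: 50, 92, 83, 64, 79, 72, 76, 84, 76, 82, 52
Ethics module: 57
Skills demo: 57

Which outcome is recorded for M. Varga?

Case study: drop 50 → average of remaining 10 = 760/10 = 76
Weighted total:
  Oral exam 94 × 0.07 = 6.58
  Practical 71 × 0.13 = 9.23
  Safety assessment 59 × 0.26 = 15.34
  Applied module 100 × 0.13 = 13
  Written test 57 × 0.14 = 7.98
  Case study 76 × 0.09 = 6.84
  Ethics module 57 × 0.06 = 3.42
  Skills demo 57 × 0.12 = 6.84
Sum = 69.23
69.23 < 75 → Fail

Fail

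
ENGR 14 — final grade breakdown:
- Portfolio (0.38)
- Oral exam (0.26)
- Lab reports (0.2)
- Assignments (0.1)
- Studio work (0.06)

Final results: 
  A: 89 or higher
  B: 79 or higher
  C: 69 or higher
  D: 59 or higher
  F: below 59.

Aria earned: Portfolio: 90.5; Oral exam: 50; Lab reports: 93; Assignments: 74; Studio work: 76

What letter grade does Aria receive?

C

Weighted total:
  Portfolio 90.5 × 0.38 = 34.39
  Oral exam 50 × 0.26 = 13
  Lab reports 93 × 0.2 = 18.6
  Assignments 74 × 0.1 = 7.4
  Studio work 76 × 0.06 = 4.56
Sum = 77.95
77.95 is ≥ 69 and < 79 → C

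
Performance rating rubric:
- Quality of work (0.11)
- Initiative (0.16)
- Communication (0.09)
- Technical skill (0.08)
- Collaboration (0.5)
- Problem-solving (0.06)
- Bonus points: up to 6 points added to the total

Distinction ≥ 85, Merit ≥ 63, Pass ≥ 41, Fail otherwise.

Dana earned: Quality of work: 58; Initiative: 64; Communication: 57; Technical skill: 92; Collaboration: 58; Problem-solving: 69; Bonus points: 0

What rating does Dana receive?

Pass

Weighted total:
  Quality of work 58 × 0.11 = 6.38
  Initiative 64 × 0.16 = 10.24
  Communication 57 × 0.09 = 5.13
  Technical skill 92 × 0.08 = 7.36
  Collaboration 58 × 0.5 = 29
  Problem-solving 69 × 0.06 = 4.14
Sum = 62.25
Bonus points: 62.25 + 0 = 62.25
62.25 is ≥ 41 and < 63 → Pass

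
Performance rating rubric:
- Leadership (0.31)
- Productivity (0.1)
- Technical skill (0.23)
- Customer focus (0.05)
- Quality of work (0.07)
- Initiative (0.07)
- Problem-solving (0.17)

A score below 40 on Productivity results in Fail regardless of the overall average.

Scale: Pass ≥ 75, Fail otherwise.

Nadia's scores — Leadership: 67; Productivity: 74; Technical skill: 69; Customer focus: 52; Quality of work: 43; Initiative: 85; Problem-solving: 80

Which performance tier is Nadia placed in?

Fail

Productivity score 74 ≥ 40: minimum met.
Weighted total:
  Leadership 67 × 0.31 = 20.77
  Productivity 74 × 0.1 = 7.4
  Technical skill 69 × 0.23 = 15.87
  Customer focus 52 × 0.05 = 2.6
  Quality of work 43 × 0.07 = 3.01
  Initiative 85 × 0.07 = 5.95
  Problem-solving 80 × 0.17 = 13.6
Sum = 69.2
69.2 < 75 → Fail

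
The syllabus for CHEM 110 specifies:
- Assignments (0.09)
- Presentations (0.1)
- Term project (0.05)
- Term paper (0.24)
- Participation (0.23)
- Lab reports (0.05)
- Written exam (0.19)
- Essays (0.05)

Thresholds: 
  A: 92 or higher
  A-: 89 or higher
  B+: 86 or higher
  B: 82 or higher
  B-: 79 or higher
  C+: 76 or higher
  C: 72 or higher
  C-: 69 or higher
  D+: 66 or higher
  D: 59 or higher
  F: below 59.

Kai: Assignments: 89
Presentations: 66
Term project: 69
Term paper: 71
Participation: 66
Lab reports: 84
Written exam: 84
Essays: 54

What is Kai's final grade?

C

Weighted total:
  Assignments 89 × 0.09 = 8.01
  Presentations 66 × 0.1 = 6.6
  Term project 69 × 0.05 = 3.45
  Term paper 71 × 0.24 = 17.04
  Participation 66 × 0.23 = 15.18
  Lab reports 84 × 0.05 = 4.2
  Written exam 84 × 0.19 = 15.96
  Essays 54 × 0.05 = 2.7
Sum = 73.14
73.14 is ≥ 72 and < 76 → C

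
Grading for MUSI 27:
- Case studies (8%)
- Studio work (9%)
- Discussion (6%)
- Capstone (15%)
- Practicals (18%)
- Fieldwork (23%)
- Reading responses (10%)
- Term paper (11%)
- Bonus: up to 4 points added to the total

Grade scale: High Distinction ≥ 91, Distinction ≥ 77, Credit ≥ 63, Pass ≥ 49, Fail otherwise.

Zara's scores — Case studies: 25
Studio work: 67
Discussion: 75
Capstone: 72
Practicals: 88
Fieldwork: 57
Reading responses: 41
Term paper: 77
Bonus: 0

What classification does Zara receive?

Credit

Weighted total:
  Case studies 25 × 0.08 = 2
  Studio work 67 × 0.09 = 6.03
  Discussion 75 × 0.06 = 4.5
  Capstone 72 × 0.15 = 10.8
  Practicals 88 × 0.18 = 15.84
  Fieldwork 57 × 0.23 = 13.11
  Reading responses 41 × 0.1 = 4.1
  Term paper 77 × 0.11 = 8.47
Sum = 64.85
Bonus: 64.85 + 0 = 64.85
64.85 is ≥ 63 and < 77 → Credit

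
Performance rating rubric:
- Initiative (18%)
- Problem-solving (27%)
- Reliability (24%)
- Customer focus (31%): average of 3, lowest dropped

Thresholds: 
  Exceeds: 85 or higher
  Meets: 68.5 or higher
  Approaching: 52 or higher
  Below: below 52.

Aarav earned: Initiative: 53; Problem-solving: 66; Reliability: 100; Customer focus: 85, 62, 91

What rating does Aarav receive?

Meets

Customer focus: drop 62 → average of remaining 2 = 176/2 = 88
Weighted total:
  Initiative 53 × 0.18 = 9.54
  Problem-solving 66 × 0.27 = 17.82
  Reliability 100 × 0.24 = 24
  Customer focus 88 × 0.31 = 27.28
Sum = 78.64
78.64 is ≥ 68.5 and < 85 → Meets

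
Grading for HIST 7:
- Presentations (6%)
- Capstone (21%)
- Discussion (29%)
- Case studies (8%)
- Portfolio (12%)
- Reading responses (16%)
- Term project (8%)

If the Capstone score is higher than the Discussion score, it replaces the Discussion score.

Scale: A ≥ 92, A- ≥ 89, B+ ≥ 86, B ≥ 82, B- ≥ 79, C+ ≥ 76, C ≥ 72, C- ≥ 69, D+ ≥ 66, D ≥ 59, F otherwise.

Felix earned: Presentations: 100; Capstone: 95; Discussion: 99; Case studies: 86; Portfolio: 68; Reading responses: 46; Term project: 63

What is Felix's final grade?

B

Capstone (95) ≤ Discussion (99), so Discussion stays at 99.
Weighted total:
  Presentations 100 × 0.06 = 6
  Capstone 95 × 0.21 = 19.95
  Discussion 99 × 0.29 = 28.71
  Case studies 86 × 0.08 = 6.88
  Portfolio 68 × 0.12 = 8.16
  Reading responses 46 × 0.16 = 7.36
  Term project 63 × 0.08 = 5.04
Sum = 82.1
82.1 is ≥ 82 and < 86 → B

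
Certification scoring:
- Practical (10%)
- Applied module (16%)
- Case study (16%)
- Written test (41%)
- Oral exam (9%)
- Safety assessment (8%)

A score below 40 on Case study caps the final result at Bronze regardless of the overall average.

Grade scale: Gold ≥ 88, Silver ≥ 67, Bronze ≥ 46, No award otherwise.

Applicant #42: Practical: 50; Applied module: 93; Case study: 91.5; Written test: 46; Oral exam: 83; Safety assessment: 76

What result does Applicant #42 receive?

Bronze

Case study score 91.5 ≥ 40: minimum met.
Weighted total:
  Practical 50 × 0.1 = 5
  Applied module 93 × 0.16 = 14.88
  Case study 91.5 × 0.16 = 14.64
  Written test 46 × 0.41 = 18.86
  Oral exam 83 × 0.09 = 7.47
  Safety assessment 76 × 0.08 = 6.08
Sum = 66.93
66.93 is ≥ 46 and < 67 → Bronze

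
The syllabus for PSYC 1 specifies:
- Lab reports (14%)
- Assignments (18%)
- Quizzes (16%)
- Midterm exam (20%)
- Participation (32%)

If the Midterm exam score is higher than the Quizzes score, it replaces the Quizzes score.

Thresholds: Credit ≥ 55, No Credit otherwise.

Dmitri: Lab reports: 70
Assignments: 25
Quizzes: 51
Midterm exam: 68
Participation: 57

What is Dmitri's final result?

Credit

Midterm exam (68) > Quizzes (51), so Quizzes counts as 68.
Weighted total:
  Lab reports 70 × 0.14 = 9.8
  Assignments 25 × 0.18 = 4.5
  Quizzes 68 × 0.16 = 10.88
  Midterm exam 68 × 0.2 = 13.6
  Participation 57 × 0.32 = 18.24
Sum = 57.02
57.02 ≥ 55 → Credit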